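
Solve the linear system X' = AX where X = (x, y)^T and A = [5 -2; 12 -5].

x(t) = -c_1e^(t) + c_2e^(-t), y(t) = -2c_1e^(t) + 3c_2e^(-t)

Coefficient matrix A = [[5, -2], [12, -5]].
Characteristic polynomial det(A - λI) = λ^2 - 1 = 0.
Eigenvalues λ = 1, -1.
For λ=1: (A-λI) row 1 is [4, -2], so an eigenvector is (-1, -2).
For λ=-1: (A-λI) row 1 is [6, -2], so an eigenvector is (1, 3).
General solution: c_1e^(t)(-1,-2) + c_2e^(-t)(1,3).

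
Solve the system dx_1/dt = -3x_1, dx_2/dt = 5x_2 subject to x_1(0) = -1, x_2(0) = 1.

Coefficient matrix A = [[-3, 0], [0, 5]].
Characteristic polynomial det(A - λI) = λ^2 - 2λ - 15 = 0.
Eigenvalues λ = 5, -3.
For λ=5: (A-λI) row 1 is [-8, 0], so an eigenvector is (0, 1).
For λ=-3: (A-λI) row 2 is [0, 8], so an eigenvector is (-1, 0).
General solution: K_1e^(5t)(0,1) + K_2e^(-3t)(-1,0).
Applying x_1(0)=-1, x_2(0)=1 gives K_1=1, K_2=1.

x_1(t) = -e^(-3t), x_2(t) = e^(5t)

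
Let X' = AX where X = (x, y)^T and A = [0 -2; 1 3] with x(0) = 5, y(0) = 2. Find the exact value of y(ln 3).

60

A = [[0,-2],[1,3]]; eigenvalues λ = 1, 2.
Eigenvectors: (2,-1) for λ=1, (-1,1) for λ=2.
From the initial condition, c_1 = 7, c_2 = 9.
y(ln 3) = (7)(3^1)(-1) + (9)(3^2)(1) = 60.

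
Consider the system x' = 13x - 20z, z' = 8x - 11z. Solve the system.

Coefficient matrix A = [[13, -20], [8, -11]].
Characteristic polynomial det(A - λI) = λ^2 - 2λ + 17 = 0.
Eigenvalues λ = 1 ± 4i (complex conjugate pair).
For λ=1+4i: an eigenvector is (-1,-1) - i(2,1) = (-1 - 2i, -1 - i).
A real fundamental pair from Re and Im of e^((1+4i)t)v: X_1 = e^(t)(cos(4t)·(-1,-1) + sin(4t)·(2,1)), X_2 = e^(t)(sin(4t)·(-1,-1) - cos(4t)·(2,1)).
General solution: C_1X_1 + C_2X_2.

x(t) = 2C_1e^(t)sin(4t) - C_1e^(t)cos(4t) - C_2e^(t)sin(4t) - 2C_2e^(t)cos(4t), z(t) = C_1e^(t)sin(4t) - C_1e^(t)cos(4t) - C_2e^(t)sin(4t) - C_2e^(t)cos(4t)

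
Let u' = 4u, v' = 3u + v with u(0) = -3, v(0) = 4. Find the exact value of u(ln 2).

A = [[4,0],[3,1]]; eigenvalues λ = 4, 1.
Eigenvectors: (1,1) for λ=4, (0,-1) for λ=1.
From the initial condition, c_1 = -3, c_2 = -7.
u(ln 2) = (-3)(2^4)(1) + (-7)(2^1)(0) = -48.

-48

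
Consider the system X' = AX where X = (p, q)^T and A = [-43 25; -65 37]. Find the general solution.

p(t) = 2C_1e^(-3t)sin(5t) + C_1e^(-3t)cos(5t) + C_2e^(-3t)sin(5t) - 2C_2e^(-3t)cos(5t), q(t) = 3C_1e^(-3t)sin(5t) + 2C_1e^(-3t)cos(5t) + 2C_2e^(-3t)sin(5t) - 3C_2e^(-3t)cos(5t)

Coefficient matrix A = [[-43, 25], [-65, 37]].
Characteristic polynomial det(A - λI) = λ^2 + 6λ + 34 = 0.
Eigenvalues λ = -3 ± 5i (complex conjugate pair).
For λ=-3+5i: an eigenvector is (1,2) - i(2,3) = (1 - 2i, 2 - 3i).
A real fundamental pair from Re and Im of e^((-3+5i)t)v: X_1 = e^(-3t)(cos(5t)·(1,2) + sin(5t)·(2,3)), X_2 = e^(-3t)(sin(5t)·(1,2) - cos(5t)·(2,3)).
General solution: C_1X_1 + C_2X_2.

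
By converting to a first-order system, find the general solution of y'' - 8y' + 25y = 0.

y(t) = C_1e^(4t)cos(3t) + C_2e^(4t)sin(3t)

Let x_1 = y, x_2 = y'. Then x_1' = x_2 and x_2' = -25x_1 + 8x_2.
A = [[0,1],[-25,8]]; det(A-λI) = λ^2 - 8λ + 25.
Eigenvalues λ = 4 ± 3i.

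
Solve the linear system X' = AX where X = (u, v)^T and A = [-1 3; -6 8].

u(t) = -c_1e^(5t) + c_2e^(2t), v(t) = -2c_1e^(5t) + c_2e^(2t)

Coefficient matrix A = [[-1, 3], [-6, 8]].
Characteristic polynomial det(A - λI) = λ^2 - 7λ + 10 = 0.
Eigenvalues λ = 5, 2.
For λ=5: (A-λI) row 1 is [-6, 3], so an eigenvector is (-1, -2).
For λ=2: (A-λI) row 1 is [-3, 3], so an eigenvector is (1, 1).
General solution: c_1e^(5t)(-1,-2) + c_2e^(2t)(1,1).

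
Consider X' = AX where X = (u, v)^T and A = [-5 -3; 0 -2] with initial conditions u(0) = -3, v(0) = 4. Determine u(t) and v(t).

Coefficient matrix A = [[-5, -3], [0, -2]].
Characteristic polynomial det(A - λI) = λ^2 + 7λ + 10 = 0.
Eigenvalues λ = -5, -2.
For λ=-5: (A-λI) row 1 is [0, -3], so an eigenvector is (-1, 0).
For λ=-2: (A-λI) row 1 is [-3, -3], so an eigenvector is (1, -1).
General solution: C_1e^(-5t)(-1,0) + C_2e^(-2t)(1,-1).
Applying u(0)=-3, v(0)=4 gives C_1=-1, C_2=-4.

u(t) = -4e^(-2t) + e^(-5t), v(t) = 4e^(-2t)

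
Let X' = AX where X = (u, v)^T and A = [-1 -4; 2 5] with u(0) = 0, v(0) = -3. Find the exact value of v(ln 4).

-372

A = [[-1,-4],[2,5]]; eigenvalues λ = 1, 3.
Eigenvectors: (2,-1) for λ=1, (1,-1) for λ=3.
From the initial condition, c_1 = -3, c_2 = 6.
v(ln 4) = (-3)(4^1)(-1) + (6)(4^3)(-1) = -372.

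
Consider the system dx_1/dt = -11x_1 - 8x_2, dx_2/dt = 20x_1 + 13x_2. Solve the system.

x_1(t) = -C_1e^(t)sin(4t) - C_1e^(t)cos(4t) - C_2e^(t)sin(4t) + C_2e^(t)cos(4t), x_2(t) = C_1e^(t)sin(4t) + 2C_1e^(t)cos(4t) + 2C_2e^(t)sin(4t) - C_2e^(t)cos(4t)

Coefficient matrix A = [[-11, -8], [20, 13]].
Characteristic polynomial det(A - λI) = λ^2 - 2λ + 17 = 0.
Eigenvalues λ = 1 ± 4i (complex conjugate pair).
For λ=1+4i: an eigenvector is (-1,2) - i(-1,1) = (-1 + i, 2 - i).
A real fundamental pair from Re and Im of e^((1+4i)t)v: X_1 = e^(t)(cos(4t)·(-1,2) + sin(4t)·(-1,1)), X_2 = e^(t)(sin(4t)·(-1,2) - cos(4t)·(-1,1)).
General solution: C_1X_1 + C_2X_2.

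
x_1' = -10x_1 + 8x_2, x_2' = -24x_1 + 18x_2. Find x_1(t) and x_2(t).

Coefficient matrix A = [[-10, 8], [-24, 18]].
Characteristic polynomial det(A - λI) = λ^2 - 8λ + 12 = 0.
Eigenvalues λ = 6, 2.
For λ=6: (A-λI) row 1 is [-16, 8], so an eigenvector is (-1, -2).
For λ=2: (A-λI) row 1 is [-12, 8], so an eigenvector is (2, 3).
General solution: c_1e^(6t)(-1,-2) + c_2e^(2t)(2,3).

x_1(t) = -c_1e^(6t) + 2c_2e^(2t), x_2(t) = -2c_1e^(6t) + 3c_2e^(2t)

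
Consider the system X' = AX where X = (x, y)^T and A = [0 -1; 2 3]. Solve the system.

Coefficient matrix A = [[0, -1], [2, 3]].
Characteristic polynomial det(A - λI) = λ^2 - 3λ + 2 = 0.
Eigenvalues λ = 1, 2.
For λ=1: (A-λI) row 1 is [-1, -1], so an eigenvector is (-1, 1).
For λ=2: (A-λI) row 1 is [-2, -1], so an eigenvector is (1, -2).
General solution: K_1e^(t)(-1,1) + K_2e^(2t)(1,-2).

x(t) = -K_1e^(t) + K_2e^(2t), y(t) = K_1e^(t) - 2K_2e^(2t)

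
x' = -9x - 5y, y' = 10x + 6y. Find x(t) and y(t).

x(t) = -c_1e^(-4t) + c_2e^(t), y(t) = c_1e^(-4t) - 2c_2e^(t)

Coefficient matrix A = [[-9, -5], [10, 6]].
Characteristic polynomial det(A - λI) = λ^2 + 3λ - 4 = 0.
Eigenvalues λ = -4, 1.
For λ=-4: (A-λI) row 1 is [-5, -5], so an eigenvector is (-1, 1).
For λ=1: (A-λI) row 1 is [-10, -5], so an eigenvector is (1, -2).
General solution: c_1e^(-4t)(-1,1) + c_2e^(t)(1,-2).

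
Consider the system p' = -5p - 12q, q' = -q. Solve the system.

Coefficient matrix A = [[-5, -12], [0, -1]].
Characteristic polynomial det(A - λI) = λ^2 + 6λ + 5 = 0.
Eigenvalues λ = -5, -1.
For λ=-5: (A-λI) row 1 is [0, -12], so an eigenvector is (-1, 0).
For λ=-1: (A-λI) row 1 is [-4, -12], so an eigenvector is (3, -1).
General solution: K_1e^(-5t)(-1,0) + K_2e^(-t)(3,-1).

p(t) = -K_1e^(-5t) + 3K_2e^(-t), q(t) = -K_2e^(-t)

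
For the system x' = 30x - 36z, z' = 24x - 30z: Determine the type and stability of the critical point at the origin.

A = [[30,-36],[24,-30]]; det(A-λI) = λ^2 - 36.
λ = -6, 6: opposite signs.

saddle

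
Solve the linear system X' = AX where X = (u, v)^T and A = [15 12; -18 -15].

Coefficient matrix A = [[15, 12], [-18, -15]].
Characteristic polynomial det(A - λI) = λ^2 - 9 = 0.
Eigenvalues λ = -3, 3.
For λ=-3: (A-λI) row 1 is [18, 12], so an eigenvector is (2, -3).
For λ=3: (A-λI) row 1 is [12, 12], so an eigenvector is (-1, 1).
General solution: K_1e^(-3t)(2,-3) + K_2e^(3t)(-1,1).

u(t) = 2K_1e^(-3t) - K_2e^(3t), v(t) = -3K_1e^(-3t) + K_2e^(3t)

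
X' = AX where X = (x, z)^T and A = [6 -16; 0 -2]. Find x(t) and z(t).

Coefficient matrix A = [[6, -16], [0, -2]].
Characteristic polynomial det(A - λI) = λ^2 - 4λ - 12 = 0.
Eigenvalues λ = -2, 6.
For λ=-2: (A-λI) row 1 is [8, -16], so an eigenvector is (-2, -1).
For λ=6: (A-λI) row 1 is [0, -16], so an eigenvector is (-1, 0).
General solution: C_1e^(-2t)(-2,-1) + C_2e^(6t)(-1,0).

x(t) = -2C_1e^(-2t) - C_2e^(6t), z(t) = -C_1e^(-2t)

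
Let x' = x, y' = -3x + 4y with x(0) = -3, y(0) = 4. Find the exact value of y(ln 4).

A = [[1,0],[-3,4]]; eigenvalues λ = 4, 1.
Eigenvectors: (0,1) for λ=4, (-1,-1) for λ=1.
From the initial condition, c_1 = 7, c_2 = 3.
y(ln 4) = (7)(4^4)(1) + (3)(4^1)(-1) = 1780.

1780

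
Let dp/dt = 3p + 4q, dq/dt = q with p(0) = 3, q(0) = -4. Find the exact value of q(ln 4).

-16

A = [[3,4],[0,1]]; eigenvalues λ = 1, 3.
Eigenvectors: (2,-1) for λ=1, (-1,0) for λ=3.
From the initial condition, c_1 = 4, c_2 = 5.
q(ln 4) = (4)(4^1)(-1) + (5)(4^3)(0) = -16.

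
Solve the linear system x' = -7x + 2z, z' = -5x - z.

x(t) = -c_1e^(-4t)sin(t) + c_1e^(-4t)cos(t) + c_2e^(-4t)sin(t) + c_2e^(-4t)cos(t), z(t) = -2c_1e^(-4t)sin(t) + c_1e^(-4t)cos(t) + c_2e^(-4t)sin(t) + 2c_2e^(-4t)cos(t)

Coefficient matrix A = [[-7, 2], [-5, -1]].
Characteristic polynomial det(A - λI) = λ^2 + 8λ + 17 = 0.
Eigenvalues λ = -4 ± i (complex conjugate pair).
For λ=-4+i: an eigenvector is (1,1) - i(-1,-2) = (1 + i, 1 + 2i).
A real fundamental pair from Re and Im of e^((-4+i)t)v: X_1 = e^(-4t)(cos(t)·(1,1) + sin(t)·(-1,-2)), X_2 = e^(-4t)(sin(t)·(1,1) - cos(t)·(-1,-2)).
General solution: c_1X_1 + c_2X_2.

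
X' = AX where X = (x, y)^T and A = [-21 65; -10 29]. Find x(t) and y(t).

x(t) = 3c_1e^(4t)sin(5t) + 2c_1e^(4t)cos(5t) + 2c_2e^(4t)sin(5t) - 3c_2e^(4t)cos(5t), y(t) = c_1e^(4t)sin(5t) + c_1e^(4t)cos(5t) + c_2e^(4t)sin(5t) - c_2e^(4t)cos(5t)

Coefficient matrix A = [[-21, 65], [-10, 29]].
Characteristic polynomial det(A - λI) = λ^2 - 8λ + 41 = 0.
Eigenvalues λ = 4 ± 5i (complex conjugate pair).
For λ=4+5i: an eigenvector is (2,1) - i(3,1) = (2 - 3i, 1 - i).
A real fundamental pair from Re and Im of e^((4+5i)t)v: X_1 = e^(4t)(cos(5t)·(2,1) + sin(5t)·(3,1)), X_2 = e^(4t)(sin(5t)·(2,1) - cos(5t)·(3,1)).
General solution: c_1X_1 + c_2X_2.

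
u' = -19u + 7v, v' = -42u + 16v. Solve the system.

u(t) = C_1e^(2t) + C_2e^(-5t), v(t) = 3C_1e^(2t) + 2C_2e^(-5t)

Coefficient matrix A = [[-19, 7], [-42, 16]].
Characteristic polynomial det(A - λI) = λ^2 + 3λ - 10 = 0.
Eigenvalues λ = 2, -5.
For λ=2: (A-λI) row 1 is [-21, 7], so an eigenvector is (1, 3).
For λ=-5: (A-λI) row 1 is [-14, 7], so an eigenvector is (1, 2).
General solution: C_1e^(2t)(1,3) + C_2e^(-5t)(1,2).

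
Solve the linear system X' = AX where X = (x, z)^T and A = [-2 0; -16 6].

x(t) = C_2e^(-2t), z(t) = C_1e^(6t) + 2C_2e^(-2t)

Coefficient matrix A = [[-2, 0], [-16, 6]].
Characteristic polynomial det(A - λI) = λ^2 - 4λ - 12 = 0.
Eigenvalues λ = 6, -2.
For λ=6: (A-λI) row 1 is [-8, 0], so an eigenvector is (0, 1).
For λ=-2: (A-λI) row 2 is [-16, 8], so an eigenvector is (1, 2).
General solution: C_1e^(6t)(0,1) + C_2e^(-2t)(1,2).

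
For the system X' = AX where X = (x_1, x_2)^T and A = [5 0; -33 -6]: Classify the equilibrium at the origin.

A = [[5,0],[-33,-6]]; det(A-λI) = λ^2 + λ - 30.
λ = 5, -6: opposite signs.

saddle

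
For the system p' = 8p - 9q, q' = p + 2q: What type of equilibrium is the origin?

A = [[8,-9],[1,2]]; det(A-λI) = λ^2 - 10λ + 25.
repeated λ = 5 with a single eigenvector.

unstable improper node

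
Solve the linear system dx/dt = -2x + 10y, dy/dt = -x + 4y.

x(t) = -3K_1e^(t)sin(t) + K_1e^(t)cos(t) + K_2e^(t)sin(t) + 3K_2e^(t)cos(t), y(t) = -K_1e^(t)sin(t) + K_2e^(t)cos(t)

Coefficient matrix A = [[-2, 10], [-1, 4]].
Characteristic polynomial det(A - λI) = λ^2 - 2λ + 2 = 0.
Eigenvalues λ = 1 ± i (complex conjugate pair).
For λ=1+i: an eigenvector is (1,0) - i(-3,-1) = (1 + 3i, 0 + i).
A real fundamental pair from Re and Im of e^((1+i)t)v: X_1 = e^(t)(cos(t)·(1,0) + sin(t)·(-3,-1)), X_2 = e^(t)(sin(t)·(1,0) - cos(t)·(-3,-1)).
General solution: K_1X_1 + K_2X_2.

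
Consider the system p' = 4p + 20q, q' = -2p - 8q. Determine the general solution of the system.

Coefficient matrix A = [[4, 20], [-2, -8]].
Characteristic polynomial det(A - λI) = λ^2 + 4λ + 8 = 0.
Eigenvalues λ = -2 ± 2i (complex conjugate pair).
For λ=-2+2i: an eigenvector is (3,-1) - i(-1,0) = (3 + i, -1).
A real fundamental pair from Re and Im of e^((-2+2i)t)v: X_1 = e^(-2t)(cos(2t)·(3,-1) + sin(2t)·(-1,0)), X_2 = e^(-2t)(sin(2t)·(3,-1) - cos(2t)·(-1,0)).
General solution: c_1X_1 + c_2X_2.

p(t) = -c_1e^(-2t)sin(2t) + 3c_1e^(-2t)cos(2t) + 3c_2e^(-2t)sin(2t) + c_2e^(-2t)cos(2t), q(t) = -c_1e^(-2t)cos(2t) - c_2e^(-2t)sin(2t)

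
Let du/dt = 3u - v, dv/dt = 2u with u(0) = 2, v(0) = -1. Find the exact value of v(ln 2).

8

A = [[3,-1],[2,0]]; eigenvalues λ = 1, 2.
Eigenvectors: (-1,-2) for λ=1, (1,1) for λ=2.
From the initial condition, c_1 = 3, c_2 = 5.
v(ln 2) = (3)(2^1)(-2) + (5)(2^2)(1) = 8.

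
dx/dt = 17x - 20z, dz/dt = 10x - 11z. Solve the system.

x(t) = -K_1e^(3t)sin(2t) - 3K_1e^(3t)cos(2t) - 3K_2e^(3t)sin(2t) + K_2e^(3t)cos(2t), z(t) = -K_1e^(3t)sin(2t) - 2K_1e^(3t)cos(2t) - 2K_2e^(3t)sin(2t) + K_2e^(3t)cos(2t)

Coefficient matrix A = [[17, -20], [10, -11]].
Characteristic polynomial det(A - λI) = λ^2 - 6λ + 13 = 0.
Eigenvalues λ = 3 ± 2i (complex conjugate pair).
For λ=3+2i: an eigenvector is (-3,-2) - i(-1,-1) = (-3 + i, -2 + i).
A real fundamental pair from Re and Im of e^((3+2i)t)v: X_1 = e^(3t)(cos(2t)·(-3,-2) + sin(2t)·(-1,-1)), X_2 = e^(3t)(sin(2t)·(-3,-2) - cos(2t)·(-1,-1)).
General solution: K_1X_1 + K_2X_2.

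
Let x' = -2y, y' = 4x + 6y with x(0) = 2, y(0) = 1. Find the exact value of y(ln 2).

A = [[0,-2],[4,6]]; eigenvalues λ = 2, 4.
Eigenvectors: (1,-1) for λ=2, (1,-2) for λ=4.
From the initial condition, c_1 = 5, c_2 = -3.
y(ln 2) = (5)(2^2)(-1) + (-3)(2^4)(-2) = 76.

76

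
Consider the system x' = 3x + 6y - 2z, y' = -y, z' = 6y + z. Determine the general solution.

Coefficient matrix A = [[3, 6, -2], [0, -1, 0], [0, 6, 1]].
det(A - λI) = 0 gives eigenvalues λ = 1, -1, 3.
For λ=1: eigenvector (1,0,1).
For λ=-1: eigenvector (-3,1,-3).
For λ=3: eigenvector (-1,0,0).
General solution: K_1e^(t)(1,0,1) + K_2e^(-t)(-3,1,-3) + K_3e^(3t)(-1,0,0).

x(t) = K_1e^(t) - 3K_2e^(-t) - K_3e^(3t), y(t) = K_2e^(-t), z(t) = K_1e^(t) - 3K_2e^(-t)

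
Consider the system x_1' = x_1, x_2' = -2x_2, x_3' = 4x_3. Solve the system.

Coefficient matrix A = [[1, 0, 0], [0, -2, 0], [0, 0, 4]].
det(A - λI) = 0 gives eigenvalues λ = 4, -2, 1.
For λ=4: eigenvector (0,0,1).
For λ=-2: eigenvector (0,1,0).
For λ=1: eigenvector (1,0,0).
General solution: c_1e^(4t)(0,0,1) + c_2e^(-2t)(0,1,0) + c_3e^(t)(1,0,0).

x_1(t) = c_3e^(t), x_2(t) = c_2e^(-2t), x_3(t) = c_1e^(4t)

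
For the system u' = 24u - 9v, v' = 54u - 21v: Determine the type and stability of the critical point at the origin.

saddle

A = [[24,-9],[54,-21]]; det(A-λI) = λ^2 - 3λ - 18.
λ = 6, -3: opposite signs.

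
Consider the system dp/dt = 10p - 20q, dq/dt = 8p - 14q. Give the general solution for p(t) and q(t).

Coefficient matrix A = [[10, -20], [8, -14]].
Characteristic polynomial det(A - λI) = λ^2 + 4λ + 20 = 0.
Eigenvalues λ = -2 ± 4i (complex conjugate pair).
For λ=-2+4i: an eigenvector is (-2,-1) - i(-1,-1) = (-2 + i, -1 + i).
A real fundamental pair from Re and Im of e^((-2+4i)t)v: X_1 = e^(-2t)(cos(4t)·(-2,-1) + sin(4t)·(-1,-1)), X_2 = e^(-2t)(sin(4t)·(-2,-1) - cos(4t)·(-1,-1)).
General solution: c_1X_1 + c_2X_2.

p(t) = -c_1e^(-2t)sin(4t) - 2c_1e^(-2t)cos(4t) - 2c_2e^(-2t)sin(4t) + c_2e^(-2t)cos(4t), q(t) = -c_1e^(-2t)sin(4t) - c_1e^(-2t)cos(4t) - c_2e^(-2t)sin(4t) + c_2e^(-2t)cos(4t)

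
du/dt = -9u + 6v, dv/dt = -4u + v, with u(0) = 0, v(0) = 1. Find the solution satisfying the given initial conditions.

Coefficient matrix A = [[-9, 6], [-4, 1]].
Characteristic polynomial det(A - λI) = λ^2 + 8λ + 15 = 0.
Eigenvalues λ = -3, -5.
For λ=-3: (A-λI) row 1 is [-6, 6], so an eigenvector is (1, 1).
For λ=-5: (A-λI) row 1 is [-4, 6], so an eigenvector is (-3, -2).
General solution: C_1e^(-3t)(1,1) + C_2e^(-5t)(-3,-2).
Applying u(0)=0, v(0)=1 gives C_1=3, C_2=1.

u(t) = 3e^(-3t) - 3e^(-5t), v(t) = 3e^(-3t) - 2e^(-5t)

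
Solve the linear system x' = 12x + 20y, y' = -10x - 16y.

Coefficient matrix A = [[12, 20], [-10, -16]].
Characteristic polynomial det(A - λI) = λ^2 + 4λ + 8 = 0.
Eigenvalues λ = -2 ± 2i (complex conjugate pair).
For λ=-2+2i: an eigenvector is (1,-1) - i(-3,2) = (1 + 3i, -1 - 2i).
A real fundamental pair from Re and Im of e^((-2+2i)t)v: X_1 = e^(-2t)(cos(2t)·(1,-1) + sin(2t)·(-3,2)), X_2 = e^(-2t)(sin(2t)·(1,-1) - cos(2t)·(-3,2)).
General solution: K_1X_1 + K_2X_2.

x(t) = -3K_1e^(-2t)sin(2t) + K_1e^(-2t)cos(2t) + K_2e^(-2t)sin(2t) + 3K_2e^(-2t)cos(2t), y(t) = 2K_1e^(-2t)sin(2t) - K_1e^(-2t)cos(2t) - K_2e^(-2t)sin(2t) - 2K_2e^(-2t)cos(2t)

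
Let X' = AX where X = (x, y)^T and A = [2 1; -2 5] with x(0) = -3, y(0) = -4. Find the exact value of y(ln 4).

-640

A = [[2,1],[-2,5]]; eigenvalues λ = 3, 4.
Eigenvectors: (-1,-1) for λ=3, (1,2) for λ=4.
From the initial condition, c_1 = 2, c_2 = -1.
y(ln 4) = (2)(4^3)(-1) + (-1)(4^4)(2) = -640.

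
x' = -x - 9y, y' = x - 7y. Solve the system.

x(t) = 3C_1e^(-4t) + 3C_2te^(-4t) + C_2e^(-4t), y(t) = C_1e^(-4t) + C_2te^(-4t)

Coefficient matrix A = [[-1, -9], [1, -7]].
Characteristic polynomial det(A - λI) = λ^2 + 8λ + 16 = 0.
Single eigenvalue λ = -4 with algebraic multiplicity 2.
Eigenvector v = (3,1); generalized eigenvector w with (A-λI)w=v is (1,0).
General solution: e^(-4t)[C_1·v + C_2·(t·v + w)].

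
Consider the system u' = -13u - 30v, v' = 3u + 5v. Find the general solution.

Coefficient matrix A = [[-13, -30], [3, 5]].
Characteristic polynomial det(A - λI) = λ^2 + 8λ + 25 = 0.
Eigenvalues λ = -4 ± 3i (complex conjugate pair).
For λ=-4+3i: an eigenvector is (-1,0) - i(3,-1) = (-1 - 3i, 0 + i).
A real fundamental pair from Re and Im of e^((-4+3i)t)v: X_1 = e^(-4t)(cos(3t)·(-1,0) + sin(3t)·(3,-1)), X_2 = e^(-4t)(sin(3t)·(-1,0) - cos(3t)·(3,-1)).
General solution: c_1X_1 + c_2X_2.

u(t) = 3c_1e^(-4t)sin(3t) - c_1e^(-4t)cos(3t) - c_2e^(-4t)sin(3t) - 3c_2e^(-4t)cos(3t), v(t) = -c_1e^(-4t)sin(3t) + c_2e^(-4t)cos(3t)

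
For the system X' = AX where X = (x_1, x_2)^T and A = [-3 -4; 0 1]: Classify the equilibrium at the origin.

A = [[-3,-4],[0,1]]; det(A-λI) = λ^2 + 2λ - 3.
λ = 1, -3: opposite signs.

saddle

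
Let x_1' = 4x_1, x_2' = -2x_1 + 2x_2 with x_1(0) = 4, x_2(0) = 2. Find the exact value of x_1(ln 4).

A = [[4,0],[-2,2]]; eigenvalues λ = 4, 2.
Eigenvectors: (1,-1) for λ=4, (0,-1) for λ=2.
From the initial condition, c_1 = 4, c_2 = -6.
x_1(ln 4) = (4)(4^4)(1) + (-6)(4^2)(0) = 1024.

1024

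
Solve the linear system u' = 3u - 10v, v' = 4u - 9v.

Coefficient matrix A = [[3, -10], [4, -9]].
Characteristic polynomial det(A - λI) = λ^2 + 6λ + 13 = 0.
Eigenvalues λ = -3 ± 2i (complex conjugate pair).
For λ=-3+2i: an eigenvector is (1,1) - i(-2,-1) = (1 + 2i, 1 + i).
A real fundamental pair from Re and Im of e^((-3+2i)t)v: X_1 = e^(-3t)(cos(2t)·(1,1) + sin(2t)·(-2,-1)), X_2 = e^(-3t)(sin(2t)·(1,1) - cos(2t)·(-2,-1)).
General solution: C_1X_1 + C_2X_2.

u(t) = -2C_1e^(-3t)sin(2t) + C_1e^(-3t)cos(2t) + C_2e^(-3t)sin(2t) + 2C_2e^(-3t)cos(2t), v(t) = -C_1e^(-3t)sin(2t) + C_1e^(-3t)cos(2t) + C_2e^(-3t)sin(2t) + C_2e^(-3t)cos(2t)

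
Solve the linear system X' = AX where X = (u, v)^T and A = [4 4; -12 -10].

u(t) = C_1e^(-4t) + 2C_2e^(-2t), v(t) = -2C_1e^(-4t) - 3C_2e^(-2t)

Coefficient matrix A = [[4, 4], [-12, -10]].
Characteristic polynomial det(A - λI) = λ^2 + 6λ + 8 = 0.
Eigenvalues λ = -4, -2.
For λ=-4: (A-λI) row 1 is [8, 4], so an eigenvector is (1, -2).
For λ=-2: (A-λI) row 1 is [6, 4], so an eigenvector is (2, -3).
General solution: C_1e^(-4t)(1,-2) + C_2e^(-2t)(2,-3).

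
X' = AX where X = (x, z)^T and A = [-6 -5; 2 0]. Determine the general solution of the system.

Coefficient matrix A = [[-6, -5], [2, 0]].
Characteristic polynomial det(A - λI) = λ^2 + 6λ + 10 = 0.
Eigenvalues λ = -3 ± i (complex conjugate pair).
For λ=-3+i: an eigenvector is (-2,1) - i(1,-1) = (-2 - i, 1 + i).
A real fundamental pair from Re and Im of e^((-3+i)t)v: X_1 = e^(-3t)(cos(t)·(-2,1) + sin(t)·(1,-1)), X_2 = e^(-3t)(sin(t)·(-2,1) - cos(t)·(1,-1)).
General solution: C_1X_1 + C_2X_2.

x(t) = C_1e^(-3t)sin(t) - 2C_1e^(-3t)cos(t) - 2C_2e^(-3t)sin(t) - C_2e^(-3t)cos(t), z(t) = -C_1e^(-3t)sin(t) + C_1e^(-3t)cos(t) + C_2e^(-3t)sin(t) + C_2e^(-3t)cos(t)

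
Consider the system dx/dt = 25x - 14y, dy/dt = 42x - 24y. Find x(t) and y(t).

Coefficient matrix A = [[25, -14], [42, -24]].
Characteristic polynomial det(A - λI) = λ^2 - λ - 12 = 0.
Eigenvalues λ = -3, 4.
For λ=-3: (A-λI) row 1 is [28, -14], so an eigenvector is (-1, -2).
For λ=4: (A-λI) row 1 is [21, -14], so an eigenvector is (2, 3).
General solution: C_1e^(-3t)(-1,-2) + C_2e^(4t)(2,3).

x(t) = -C_1e^(-3t) + 2C_2e^(4t), y(t) = -2C_1e^(-3t) + 3C_2e^(4t)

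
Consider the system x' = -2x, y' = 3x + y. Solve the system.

x(t) = C_2e^(-2t), y(t) = C_1e^(t) - C_2e^(-2t)

Coefficient matrix A = [[-2, 0], [3, 1]].
Characteristic polynomial det(A - λI) = λ^2 + λ - 2 = 0.
Eigenvalues λ = 1, -2.
For λ=1: (A-λI) row 1 is [-3, 0], so an eigenvector is (0, 1).
For λ=-2: (A-λI) row 2 is [3, 3], so an eigenvector is (1, -1).
General solution: C_1e^(t)(0,1) + C_2e^(-2t)(1,-1).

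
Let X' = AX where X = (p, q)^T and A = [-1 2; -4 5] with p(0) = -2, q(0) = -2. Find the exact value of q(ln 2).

A = [[-1,2],[-4,5]]; eigenvalues λ = 3, 1.
Eigenvectors: (-1,-2) for λ=3, (-1,-1) for λ=1.
From the initial condition, c_1 = 0, c_2 = 2.
q(ln 2) = (0)(2^3)(-2) + (2)(2^1)(-1) = -4.

-4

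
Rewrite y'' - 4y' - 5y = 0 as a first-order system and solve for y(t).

Let x_1 = y, x_2 = y'. Then x_1' = x_2 and x_2' = 5x_1 + 4x_2.
A = [[0,1],[5,4]]; det(A-λI) = λ^2 - 4λ - 5.
Eigenvalues λ = -1, 5 with eigenvectors (1,-1), (1,5).

y(t) = c_1e^(-t) + c_2e^(5t)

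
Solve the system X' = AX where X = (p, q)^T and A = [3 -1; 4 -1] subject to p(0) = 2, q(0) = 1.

Coefficient matrix A = [[3, -1], [4, -1]].
Characteristic polynomial det(A - λI) = λ^2 - 2λ + 1 = 0.
Single eigenvalue λ = 1 with algebraic multiplicity 2.
Eigenvector v = (1,2); generalized eigenvector w with (A-λI)w=v is (2,3).
General solution: e^(t)[c_1·v + c_2·(t·v + w)].
Applying p(0)=2, q(0)=1 gives c_1=-4, c_2=3.

p(t) = 3te^(t) + 2e^(t), q(t) = 6te^(t) + e^(t)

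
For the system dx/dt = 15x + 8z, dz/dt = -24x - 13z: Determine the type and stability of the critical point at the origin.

A = [[15,8],[-24,-13]]; det(A-λI) = λ^2 - 2λ - 3.
λ = -1, 3: opposite signs.

saddle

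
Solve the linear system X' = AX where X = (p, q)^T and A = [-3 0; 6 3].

p(t) = c_2e^(-3t), q(t) = -c_1e^(3t) - c_2e^(-3t)

Coefficient matrix A = [[-3, 0], [6, 3]].
Characteristic polynomial det(A - λI) = λ^2 - 9 = 0.
Eigenvalues λ = 3, -3.
For λ=3: (A-λI) row 1 is [-6, 0], so an eigenvector is (0, -1).
For λ=-3: (A-λI) row 2 is [6, 6], so an eigenvector is (1, -1).
General solution: c_1e^(3t)(0,-1) + c_2e^(-3t)(1,-1).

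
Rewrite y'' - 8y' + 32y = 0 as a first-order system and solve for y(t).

Let x_1 = y, x_2 = y'. Then x_1' = x_2 and x_2' = -32x_1 + 8x_2.
A = [[0,1],[-32,8]]; det(A-λI) = λ^2 - 8λ + 32.
Eigenvalues λ = 4 ± 4i.

y(t) = K_1e^(4t)cos(4t) + K_2e^(4t)sin(4t)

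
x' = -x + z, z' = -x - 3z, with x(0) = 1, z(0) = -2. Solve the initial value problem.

x(t) = -te^(-2t) + e^(-2t), z(t) = te^(-2t) - 2e^(-2t)

Coefficient matrix A = [[-1, 1], [-1, -3]].
Characteristic polynomial det(A - λI) = λ^2 + 4λ + 4 = 0.
Single eigenvalue λ = -2 with algebraic multiplicity 2.
Eigenvector v = (-1,1); generalized eigenvector w with (A-λI)w=v is (2,-3).
General solution: e^(-2t)[C_1·v + C_2·(t·v + w)].
Applying x(0)=1, z(0)=-2 gives C_1=1, C_2=1.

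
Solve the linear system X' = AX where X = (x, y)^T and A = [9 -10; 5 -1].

x(t) = -K_1e^(4t)sin(5t) + K_1e^(4t)cos(5t) + K_2e^(4t)sin(5t) + K_2e^(4t)cos(5t), y(t) = K_1e^(4t)cos(5t) + K_2e^(4t)sin(5t)

Coefficient matrix A = [[9, -10], [5, -1]].
Characteristic polynomial det(A - λI) = λ^2 - 8λ + 41 = 0.
Eigenvalues λ = 4 ± 5i (complex conjugate pair).
For λ=4+5i: an eigenvector is (1,1) - i(-1,0) = (1 + i, 1).
A real fundamental pair from Re and Im of e^((4+5i)t)v: X_1 = e^(4t)(cos(5t)·(1,1) + sin(5t)·(-1,0)), X_2 = e^(4t)(sin(5t)·(1,1) - cos(5t)·(-1,0)).
General solution: K_1X_1 + K_2X_2.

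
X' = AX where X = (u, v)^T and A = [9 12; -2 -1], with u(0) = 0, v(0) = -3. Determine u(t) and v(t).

u(t) = -18e^(5t) + 18e^(3t), v(t) = 6e^(5t) - 9e^(3t)

Coefficient matrix A = [[9, 12], [-2, -1]].
Characteristic polynomial det(A - λI) = λ^2 - 8λ + 15 = 0.
Eigenvalues λ = 3, 5.
For λ=3: (A-λI) row 1 is [6, 12], so an eigenvector is (-2, 1).
For λ=5: (A-λI) row 1 is [4, 12], so an eigenvector is (3, -1).
General solution: K_1e^(3t)(-2,1) + K_2e^(5t)(3,-1).
Applying u(0)=0, v(0)=-3 gives K_1=-9, K_2=-6.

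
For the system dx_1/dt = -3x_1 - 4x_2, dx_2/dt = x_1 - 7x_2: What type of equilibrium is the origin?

stable improper node

A = [[-3,-4],[1,-7]]; det(A-λI) = λ^2 + 10λ + 25.
repeated λ = -5 with a single eigenvector.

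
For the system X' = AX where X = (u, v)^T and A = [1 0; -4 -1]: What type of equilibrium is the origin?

saddle

A = [[1,0],[-4,-1]]; det(A-λI) = λ^2 - 1.
λ = -1, 1: opposite signs.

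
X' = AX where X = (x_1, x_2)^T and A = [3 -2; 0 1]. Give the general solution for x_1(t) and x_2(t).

Coefficient matrix A = [[3, -2], [0, 1]].
Characteristic polynomial det(A - λI) = λ^2 - 4λ + 3 = 0.
Eigenvalues λ = 1, 3.
For λ=1: (A-λI) row 1 is [2, -2], so an eigenvector is (-1, -1).
For λ=3: (A-λI) row 1 is [0, -2], so an eigenvector is (1, 0).
General solution: c_1e^(t)(-1,-1) + c_2e^(3t)(1,0).

x_1(t) = -c_1e^(t) + c_2e^(3t), x_2(t) = -c_1e^(t)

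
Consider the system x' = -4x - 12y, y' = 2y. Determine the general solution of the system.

x(t) = -2C_1e^(2t) + C_2e^(-4t), y(t) = C_1e^(2t)

Coefficient matrix A = [[-4, -12], [0, 2]].
Characteristic polynomial det(A - λI) = λ^2 + 2λ - 8 = 0.
Eigenvalues λ = 2, -4.
For λ=2: (A-λI) row 1 is [-6, -12], so an eigenvector is (-2, 1).
For λ=-4: (A-λI) row 1 is [0, -12], so an eigenvector is (1, 0).
General solution: C_1e^(2t)(-2,1) + C_2e^(-4t)(1,0).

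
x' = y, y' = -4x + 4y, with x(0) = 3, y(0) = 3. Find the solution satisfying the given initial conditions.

Coefficient matrix A = [[0, 1], [-4, 4]].
Characteristic polynomial det(A - λI) = λ^2 - 4λ + 4 = 0.
Single eigenvalue λ = 2 with algebraic multiplicity 2.
Eigenvector v = (-1,-2); generalized eigenvector w with (A-λI)w=v is (2,3).
General solution: e^(2t)[C_1·v + C_2·(t·v + w)].
Applying x(0)=3, y(0)=3 gives C_1=3, C_2=3.

x(t) = -3te^(2t) + 3e^(2t), y(t) = -6te^(2t) + 3e^(2t)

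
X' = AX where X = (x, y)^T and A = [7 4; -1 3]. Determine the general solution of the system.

Coefficient matrix A = [[7, 4], [-1, 3]].
Characteristic polynomial det(A - λI) = λ^2 - 10λ + 25 = 0.
Single eigenvalue λ = 5 with algebraic multiplicity 2.
Eigenvector v = (2,-1); generalized eigenvector w with (A-λI)w=v is (1,0).
General solution: e^(5t)[C_1·v + C_2·(t·v + w)].

x(t) = 2C_1e^(5t) + 2C_2te^(5t) + C_2e^(5t), y(t) = -C_1e^(5t) - C_2te^(5t)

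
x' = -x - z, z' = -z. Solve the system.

Coefficient matrix A = [[-1, -1], [0, -1]].
Characteristic polynomial det(A - λI) = λ^2 + 2λ + 1 = 0.
Single eigenvalue λ = -1 with algebraic multiplicity 2.
Eigenvector v = (-1,0); generalized eigenvector w with (A-λI)w=v is (-1,1).
General solution: e^(-t)[C_1·v + C_2·(t·v + w)].

x(t) = -C_1e^(-t) - C_2te^(-t) - C_2e^(-t), z(t) = C_2e^(-t)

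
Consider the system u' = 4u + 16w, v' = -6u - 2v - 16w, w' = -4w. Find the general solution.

u(t) = C_1e^(4t) - 2C_3e^(-4t), v(t) = -C_1e^(4t) + C_2e^(-2t) + 2C_3e^(-4t), w(t) = C_3e^(-4t)

Coefficient matrix A = [[4, 0, 16], [-6, -2, -16], [0, 0, -4]].
det(A - λI) = 0 gives eigenvalues λ = 4, -2, -4.
For λ=4: eigenvector (1,-1,0).
For λ=-2: eigenvector (0,1,0).
For λ=-4: eigenvector (-2,2,1).
General solution: C_1e^(4t)(1,-1,0) + C_2e^(-2t)(0,1,0) + C_3e^(-4t)(-2,2,1).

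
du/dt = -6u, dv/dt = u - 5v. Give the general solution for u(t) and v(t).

Coefficient matrix A = [[-6, 0], [1, -5]].
Characteristic polynomial det(A - λI) = λ^2 + 11λ + 30 = 0.
Eigenvalues λ = -5, -6.
For λ=-5: (A-λI) row 1 is [-1, 0], so an eigenvector is (0, 1).
For λ=-6: (A-λI) row 2 is [1, 1], so an eigenvector is (1, -1).
General solution: c_1e^(-5t)(0,1) + c_2e^(-6t)(1,-1).

u(t) = c_2e^(-6t), v(t) = c_1e^(-5t) - c_2e^(-6t)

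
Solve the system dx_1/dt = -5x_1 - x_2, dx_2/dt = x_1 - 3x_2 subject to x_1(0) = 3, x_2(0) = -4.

Coefficient matrix A = [[-5, -1], [1, -3]].
Characteristic polynomial det(A - λI) = λ^2 + 8λ + 16 = 0.
Single eigenvalue λ = -4 with algebraic multiplicity 2.
Eigenvector v = (1,-1); generalized eigenvector w with (A-λI)w=v is (1,-2).
General solution: e^(-4t)[c_1·v + c_2·(t·v + w)].
Applying x_1(0)=3, x_2(0)=-4 gives c_1=2, c_2=1.

x_1(t) = te^(-4t) + 3e^(-4t), x_2(t) = -te^(-4t) - 4e^(-4t)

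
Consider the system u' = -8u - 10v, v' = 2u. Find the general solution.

Coefficient matrix A = [[-8, -10], [2, 0]].
Characteristic polynomial det(A - λI) = λ^2 + 8λ + 20 = 0.
Eigenvalues λ = -4 ± 2i (complex conjugate pair).
For λ=-4+2i: an eigenvector is (-2,1) - i(-1,0) = (-2 + i, 1).
A real fundamental pair from Re and Im of e^((-4+2i)t)v: X_1 = e^(-4t)(cos(2t)·(-2,1) + sin(2t)·(-1,0)), X_2 = e^(-4t)(sin(2t)·(-2,1) - cos(2t)·(-1,0)).
General solution: c_1X_1 + c_2X_2.

u(t) = -c_1e^(-4t)sin(2t) - 2c_1e^(-4t)cos(2t) - 2c_2e^(-4t)sin(2t) + c_2e^(-4t)cos(2t), v(t) = c_1e^(-4t)cos(2t) + c_2e^(-4t)sin(2t)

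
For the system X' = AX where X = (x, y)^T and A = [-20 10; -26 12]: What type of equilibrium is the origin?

A = [[-20,10],[-26,12]]; det(A-λI) = λ^2 + 8λ + 20.
λ = -4 ± 2i: negative real part.

stable spiral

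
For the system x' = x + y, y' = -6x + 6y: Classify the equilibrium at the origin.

unstable node

A = [[1,1],[-6,6]]; det(A-λI) = λ^2 - 7λ + 12.
λ = 4, 3: both positive.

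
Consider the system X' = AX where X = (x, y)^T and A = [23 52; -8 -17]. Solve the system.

Coefficient matrix A = [[23, 52], [-8, -17]].
Characteristic polynomial det(A - λI) = λ^2 - 6λ + 25 = 0.
Eigenvalues λ = 3 ± 4i (complex conjugate pair).
For λ=3+4i: an eigenvector is (-3,1) - i(-2,1) = (-3 + 2i, 1 - i).
A real fundamental pair from Re and Im of e^((3+4i)t)v: X_1 = e^(3t)(cos(4t)·(-3,1) + sin(4t)·(-2,1)), X_2 = e^(3t)(sin(4t)·(-3,1) - cos(4t)·(-2,1)).
General solution: C_1X_1 + C_2X_2.

x(t) = -2C_1e^(3t)sin(4t) - 3C_1e^(3t)cos(4t) - 3C_2e^(3t)sin(4t) + 2C_2e^(3t)cos(4t), y(t) = C_1e^(3t)sin(4t) + C_1e^(3t)cos(4t) + C_2e^(3t)sin(4t) - C_2e^(3t)cos(4t)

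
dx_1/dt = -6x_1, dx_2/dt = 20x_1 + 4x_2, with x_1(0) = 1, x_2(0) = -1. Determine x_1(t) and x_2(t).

x_1(t) = e^(-6t), x_2(t) = e^(4t) - 2e^(-6t)

Coefficient matrix A = [[-6, 0], [20, 4]].
Characteristic polynomial det(A - λI) = λ^2 + 2λ - 24 = 0.
Eigenvalues λ = -6, 4.
For λ=-6: (A-λI) row 2 is [20, 10], so an eigenvector is (-1, 2).
For λ=4: (A-λI) row 1 is [-10, 0], so an eigenvector is (0, -1).
General solution: K_1e^(-6t)(-1,2) + K_2e^(4t)(0,-1).
Applying x_1(0)=1, x_2(0)=-1 gives K_1=-1, K_2=-1.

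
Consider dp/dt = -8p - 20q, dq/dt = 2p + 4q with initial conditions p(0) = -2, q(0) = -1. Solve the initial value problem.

Coefficient matrix A = [[-8, -20], [2, 4]].
Characteristic polynomial det(A - λI) = λ^2 + 4λ + 8 = 0.
Eigenvalues λ = -2 ± 2i (complex conjugate pair).
For λ=-2+2i: an eigenvector is (-1,0) - i(3,-1) = (-1 - 3i, 0 + i).
A real fundamental pair from Re and Im of e^((-2+2i)t)v: X_1 = e^(-2t)(cos(2t)·(-1,0) + sin(2t)·(3,-1)), X_2 = e^(-2t)(sin(2t)·(-1,0) - cos(2t)·(3,-1)).
General solution: K_1X_1 + K_2X_2.
Applying p(0)=-2, q(0)=-1 gives K_1=5, K_2=-1.

p(t) = 16e^(-2t)sin(2t) - 2e^(-2t)cos(2t), q(t) = -5e^(-2t)sin(2t) - e^(-2t)cos(2t)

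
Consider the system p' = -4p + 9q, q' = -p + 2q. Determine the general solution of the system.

p(t) = 3C_1e^(-t) + 3C_2te^(-t) + 2C_2e^(-t), q(t) = C_1e^(-t) + C_2te^(-t) + C_2e^(-t)

Coefficient matrix A = [[-4, 9], [-1, 2]].
Characteristic polynomial det(A - λI) = λ^2 + 2λ + 1 = 0.
Single eigenvalue λ = -1 with algebraic multiplicity 2.
Eigenvector v = (3,1); generalized eigenvector w with (A-λI)w=v is (2,1).
General solution: e^(-t)[C_1·v + C_2·(t·v + w)].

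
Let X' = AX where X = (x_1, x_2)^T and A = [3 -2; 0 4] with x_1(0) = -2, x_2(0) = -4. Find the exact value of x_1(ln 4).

1408

A = [[3,-2],[0,4]]; eigenvalues λ = 4, 3.
Eigenvectors: (-2,1) for λ=4, (-1,0) for λ=3.
From the initial condition, c_1 = -4, c_2 = 10.
x_1(ln 4) = (-4)(4^4)(-2) + (10)(4^3)(-1) = 1408.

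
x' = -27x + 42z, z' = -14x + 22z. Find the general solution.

x(t) = 2K_1e^(-6t) - 3K_2e^(t), z(t) = K_1e^(-6t) - 2K_2e^(t)

Coefficient matrix A = [[-27, 42], [-14, 22]].
Characteristic polynomial det(A - λI) = λ^2 + 5λ - 6 = 0.
Eigenvalues λ = -6, 1.
For λ=-6: (A-λI) row 1 is [-21, 42], so an eigenvector is (2, 1).
For λ=1: (A-λI) row 1 is [-28, 42], so an eigenvector is (-3, -2).
General solution: K_1e^(-6t)(2,1) + K_2e^(t)(-3,-2).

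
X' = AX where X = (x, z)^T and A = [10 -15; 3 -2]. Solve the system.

Coefficient matrix A = [[10, -15], [3, -2]].
Characteristic polynomial det(A - λI) = λ^2 - 8λ + 25 = 0.
Eigenvalues λ = 4 ± 3i (complex conjugate pair).
For λ=4+3i: an eigenvector is (-2,-1) - i(1,0) = (-2 - i, -1).
A real fundamental pair from Re and Im of e^((4+3i)t)v: X_1 = e^(4t)(cos(3t)·(-2,-1) + sin(3t)·(1,0)), X_2 = e^(4t)(sin(3t)·(-2,-1) - cos(3t)·(1,0)).
General solution: K_1X_1 + K_2X_2.

x(t) = K_1e^(4t)sin(3t) - 2K_1e^(4t)cos(3t) - 2K_2e^(4t)sin(3t) - K_2e^(4t)cos(3t), z(t) = -K_1e^(4t)cos(3t) - K_2e^(4t)sin(3t)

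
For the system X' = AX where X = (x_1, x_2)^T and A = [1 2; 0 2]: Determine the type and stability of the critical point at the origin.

A = [[1,2],[0,2]]; det(A-λI) = λ^2 - 3λ + 2.
λ = 2, 1: both positive.

unstable node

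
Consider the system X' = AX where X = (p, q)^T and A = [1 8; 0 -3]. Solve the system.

p(t) = -K_1e^(t) - 2K_2e^(-3t), q(t) = K_2e^(-3t)

Coefficient matrix A = [[1, 8], [0, -3]].
Characteristic polynomial det(A - λI) = λ^2 + 2λ - 3 = 0.
Eigenvalues λ = 1, -3.
For λ=1: (A-λI) row 1 is [0, 8], so an eigenvector is (-1, 0).
For λ=-3: (A-λI) row 1 is [4, 8], so an eigenvector is (-2, 1).
General solution: K_1e^(t)(-1,0) + K_2e^(-3t)(-2,1).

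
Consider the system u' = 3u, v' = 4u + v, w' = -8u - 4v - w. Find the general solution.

Coefficient matrix A = [[3, 0, 0], [4, 1, 0], [-8, -4, -1]].
det(A - λI) = 0 gives eigenvalues λ = -1, 1, 3.
For λ=-1: eigenvector (0,0,1).
For λ=1: eigenvector (0,1,-2).
For λ=3: eigenvector (1,2,-4).
General solution: c_1e^(-t)(0,0,1) + c_2e^(t)(0,1,-2) + c_3e^(3t)(1,2,-4).

u(t) = c_3e^(3t), v(t) = c_2e^(t) + 2c_3e^(3t), w(t) = c_1e^(-t) - 2c_2e^(t) - 4c_3e^(3t)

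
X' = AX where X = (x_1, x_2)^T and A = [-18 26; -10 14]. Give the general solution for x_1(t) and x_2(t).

x_1(t) = 3C_1e^(-2t)sin(2t) - 2C_1e^(-2t)cos(2t) - 2C_2e^(-2t)sin(2t) - 3C_2e^(-2t)cos(2t), x_2(t) = 2C_1e^(-2t)sin(2t) - C_1e^(-2t)cos(2t) - C_2e^(-2t)sin(2t) - 2C_2e^(-2t)cos(2t)

Coefficient matrix A = [[-18, 26], [-10, 14]].
Characteristic polynomial det(A - λI) = λ^2 + 4λ + 8 = 0.
Eigenvalues λ = -2 ± 2i (complex conjugate pair).
For λ=-2+2i: an eigenvector is (-2,-1) - i(3,2) = (-2 - 3i, -1 - 2i).
A real fundamental pair from Re and Im of e^((-2+2i)t)v: X_1 = e^(-2t)(cos(2t)·(-2,-1) + sin(2t)·(3,2)), X_2 = e^(-2t)(sin(2t)·(-2,-1) - cos(2t)·(3,2)).
General solution: C_1X_1 + C_2X_2.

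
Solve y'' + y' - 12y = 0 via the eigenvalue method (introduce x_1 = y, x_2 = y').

Let x_1 = y, x_2 = y'. Then x_1' = x_2 and x_2' = 12x_1 - x_2.
A = [[0,1],[12,-1]]; det(A-λI) = λ^2 + λ - 12.
Eigenvalues λ = 3, -4 with eigenvectors (1,3), (1,-4).

y(t) = C_1e^(3t) + C_2e^(-4t)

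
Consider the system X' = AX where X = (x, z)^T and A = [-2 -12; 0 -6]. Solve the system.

x(t) = -K_1e^(-2t) - 3K_2e^(-6t), z(t) = -K_2e^(-6t)

Coefficient matrix A = [[-2, -12], [0, -6]].
Characteristic polynomial det(A - λI) = λ^2 + 8λ + 12 = 0.
Eigenvalues λ = -2, -6.
For λ=-2: (A-λI) row 1 is [0, -12], so an eigenvector is (-1, 0).
For λ=-6: (A-λI) row 1 is [4, -12], so an eigenvector is (-3, -1).
General solution: K_1e^(-2t)(-1,0) + K_2e^(-6t)(-3,-1).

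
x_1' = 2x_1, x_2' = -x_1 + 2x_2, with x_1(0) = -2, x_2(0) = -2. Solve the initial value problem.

x_1(t) = -2e^(2t), x_2(t) = 2te^(2t) - 2e^(2t)

Coefficient matrix A = [[2, 0], [-1, 2]].
Characteristic polynomial det(A - λI) = λ^2 - 4λ + 4 = 0.
Single eigenvalue λ = 2 with algebraic multiplicity 2.
Eigenvector v = (0,1); generalized eigenvector w with (A-λI)w=v is (-1,1).
General solution: e^(2t)[C_1·v + C_2·(t·v + w)].
Applying x_1(0)=-2, x_2(0)=-2 gives C_1=-4, C_2=2.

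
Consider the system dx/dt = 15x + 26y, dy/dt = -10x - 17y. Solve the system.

Coefficient matrix A = [[15, 26], [-10, -17]].
Characteristic polynomial det(A - λI) = λ^2 + 2λ + 5 = 0.
Eigenvalues λ = -1 ± 2i (complex conjugate pair).
For λ=-1+2i: an eigenvector is (-2,1) - i(-3,2) = (-2 + 3i, 1 - 2i).
A real fundamental pair from Re and Im of e^((-1+2i)t)v: X_1 = e^(-t)(cos(2t)·(-2,1) + sin(2t)·(-3,2)), X_2 = e^(-t)(sin(2t)·(-2,1) - cos(2t)·(-3,2)).
General solution: K_1X_1 + K_2X_2.

x(t) = -3K_1e^(-t)sin(2t) - 2K_1e^(-t)cos(2t) - 2K_2e^(-t)sin(2t) + 3K_2e^(-t)cos(2t), y(t) = 2K_1e^(-t)sin(2t) + K_1e^(-t)cos(2t) + K_2e^(-t)sin(2t) - 2K_2e^(-t)cos(2t)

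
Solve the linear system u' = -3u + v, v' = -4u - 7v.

u(t) = -K_1e^(-5t) - K_2te^(-5t) - 2K_2e^(-5t), v(t) = 2K_1e^(-5t) + 2K_2te^(-5t) + 3K_2e^(-5t)

Coefficient matrix A = [[-3, 1], [-4, -7]].
Characteristic polynomial det(A - λI) = λ^2 + 10λ + 25 = 0.
Single eigenvalue λ = -5 with algebraic multiplicity 2.
Eigenvector v = (-1,2); generalized eigenvector w with (A-λI)w=v is (-2,3).
General solution: e^(-5t)[K_1·v + K_2·(t·v + w)].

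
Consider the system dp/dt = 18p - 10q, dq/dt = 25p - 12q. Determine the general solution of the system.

p(t) = c_1e^(3t)sin(5t) + c_1e^(3t)cos(5t) + c_2e^(3t)sin(5t) - c_2e^(3t)cos(5t), q(t) = 2c_1e^(3t)sin(5t) + c_1e^(3t)cos(5t) + c_2e^(3t)sin(5t) - 2c_2e^(3t)cos(5t)

Coefficient matrix A = [[18, -10], [25, -12]].
Characteristic polynomial det(A - λI) = λ^2 - 6λ + 34 = 0.
Eigenvalues λ = 3 ± 5i (complex conjugate pair).
For λ=3+5i: an eigenvector is (1,1) - i(1,2) = (1 - i, 1 - 2i).
A real fundamental pair from Re and Im of e^((3+5i)t)v: X_1 = e^(3t)(cos(5t)·(1,1) + sin(5t)·(1,2)), X_2 = e^(3t)(sin(5t)·(1,1) - cos(5t)·(1,2)).
General solution: c_1X_1 + c_2X_2.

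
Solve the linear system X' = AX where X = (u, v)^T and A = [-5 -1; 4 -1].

Coefficient matrix A = [[-5, -1], [4, -1]].
Characteristic polynomial det(A - λI) = λ^2 + 6λ + 9 = 0.
Single eigenvalue λ = -3 with algebraic multiplicity 2.
Eigenvector v = (-1,2); generalized eigenvector w with (A-λI)w=v is (-1,3).
General solution: e^(-3t)[c_1·v + c_2·(t·v + w)].

u(t) = -c_1e^(-3t) - c_2te^(-3t) - c_2e^(-3t), v(t) = 2c_1e^(-3t) + 2c_2te^(-3t) + 3c_2e^(-3t)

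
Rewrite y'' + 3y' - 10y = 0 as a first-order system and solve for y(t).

Let x_1 = y, x_2 = y'. Then x_1' = x_2 and x_2' = 10x_1 - 3x_2.
A = [[0,1],[10,-3]]; det(A-λI) = λ^2 + 3λ - 10.
Eigenvalues λ = -5, 2 with eigenvectors (1,-5), (1,2).

y(t) = K_1e^(-5t) + K_2e^(2t)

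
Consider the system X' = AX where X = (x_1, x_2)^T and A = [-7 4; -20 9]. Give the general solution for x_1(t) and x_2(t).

x_1(t) = c_1e^(t)sin(4t) - c_2e^(t)cos(4t), x_2(t) = 2c_1e^(t)sin(4t) + c_1e^(t)cos(4t) + c_2e^(t)sin(4t) - 2c_2e^(t)cos(4t)

Coefficient matrix A = [[-7, 4], [-20, 9]].
Characteristic polynomial det(A - λI) = λ^2 - 2λ + 17 = 0.
Eigenvalues λ = 1 ± 4i (complex conjugate pair).
For λ=1+4i: an eigenvector is (0,1) - i(1,2) = (0 - i, 1 - 2i).
A real fundamental pair from Re and Im of e^((1+4i)t)v: X_1 = e^(t)(cos(4t)·(0,1) + sin(4t)·(1,2)), X_2 = e^(t)(sin(4t)·(0,1) - cos(4t)·(1,2)).
General solution: c_1X_1 + c_2X_2.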